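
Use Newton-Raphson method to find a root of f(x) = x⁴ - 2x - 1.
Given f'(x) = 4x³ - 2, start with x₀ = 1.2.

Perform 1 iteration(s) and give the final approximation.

f(x) = x⁴ - 2x - 1
f'(x) = 4x³ - 2
x₀ = 1.2

Newton-Raphson formula: x_{n+1} = x_n - f(x_n)/f'(x_n)

Iteration 1:
  f(1.200000) = -1.326400
  f'(1.200000) = 4.912000
  x_1 = 1.200000 - (-1.326400)/4.912000 = 1.470033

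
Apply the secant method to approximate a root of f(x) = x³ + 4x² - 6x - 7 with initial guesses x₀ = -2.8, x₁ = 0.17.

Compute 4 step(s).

f(x) = x³ + 4x² - 6x - 7
x₀ = -2.8, x₁ = 0.17

Secant formula: x_{n+1} = x_n - f(x_n)(x_n - x_{n-1})/(f(x_n) - f(x_{n-1}))

Iteration 1:
  f(-2.800000) = 19.208000
  f(0.170000) = -7.899487
  x_2 = 0.170000 - (-7.899487)×(0.170000 - (-2.800000))/(-7.899487 - 19.208000)
       = -0.695498
Iteration 2:
  f(0.170000) = -7.899487
  f(-0.695498) = -1.228566
  x_3 = -0.695498 - (-1.228566)×(-0.695498 - 0.170000)/(-1.228566 - (-7.899487))
       = -0.854895
Iteration 3:
  f(-0.695498) = -1.228566
  f(-0.854895) = 0.427951
  x_4 = -0.854895 - 0.427951×(-0.854895 - (-0.695498))/(0.427951 - (-1.228566))
       = -0.813715
Iteration 4:
  f(-0.854895) = 0.427951
  f(-0.813715) = -0.007964
  x_5 = -0.813715 - (-0.007964)×(-0.813715 - (-0.854895))/(-0.007964 - 0.427951)
       = -0.814468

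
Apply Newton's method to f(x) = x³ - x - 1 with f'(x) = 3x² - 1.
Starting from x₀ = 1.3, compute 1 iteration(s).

f(x) = x³ - x - 1
f'(x) = 3x² - 1
x₀ = 1.3

Newton-Raphson formula: x_{n+1} = x_n - f(x_n)/f'(x_n)

Iteration 1:
  f(1.300000) = -0.103000
  f'(1.300000) = 4.070000
  x_1 = 1.300000 - (-0.103000)/4.070000 = 1.325307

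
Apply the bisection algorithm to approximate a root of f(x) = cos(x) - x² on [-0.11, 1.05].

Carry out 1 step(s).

f(x) = cos(x) - x²
Initial interval: [-0.11, 1.05]

Iteration 1:
  c_1 = (-0.110000 + 1.050000)/2 = 0.470000
  f(c_1) = f(0.470000) = 0.670668
  f(a) × f(c) ≥ 0, new interval: [0.470000, 1.050000]

After 1 iteration(s), the approximation is c_1 = 0.470000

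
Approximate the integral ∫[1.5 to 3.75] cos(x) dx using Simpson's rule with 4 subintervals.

f(x) = cos(x)
a = 1.5, b = 3.75, n = 4
h = (b - a)/n = 0.562500

Simpson's rule: (h/3)[f(x₀) + 4f(x₁) + 2f(x₂) + ... + f(xₙ)]

x_0 = 1.5000, f(x_0) = 0.070737, coefficient = 1
x_1 = 2.0625, f(x_1) = -0.472128, coefficient = 4
x_2 = 2.6250, f(x_2) = -0.869507, coefficient = 2
x_3 = 3.1875, f(x_3) = -0.998946, coefficient = 4
x_4 = 3.7500, f(x_4) = -0.820559, coefficient = 1

I ≈ (0.562500/3) × -8.373136 = -1.569963
Exact value: -1.569056
Error: 0.000907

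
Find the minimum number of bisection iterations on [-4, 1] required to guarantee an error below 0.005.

We need (b-a)/2^n ≤ 0.005
(1 - (-4))/2^n ≤ 0.005
5/2^n ≤ 0.005
2^n ≥ 1000
n ≥ log₂(1000) = 9.97
n ≥ 10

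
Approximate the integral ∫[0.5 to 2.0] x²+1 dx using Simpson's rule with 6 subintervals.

f(x) = x²+1
a = 0.5, b = 2.0, n = 6
h = (b - a)/n = 0.250000

Simpson's rule: (h/3)[f(x₀) + 4f(x₁) + 2f(x₂) + ... + f(xₙ)]

x_0 = 0.5000, f(x_0) = 1.250000, coefficient = 1
x_1 = 0.7500, f(x_1) = 1.562500, coefficient = 4
x_2 = 1.0000, f(x_2) = 2.000000, coefficient = 2
x_3 = 1.2500, f(x_3) = 2.562500, coefficient = 4
x_4 = 1.5000, f(x_4) = 3.250000, coefficient = 2
x_5 = 1.7500, f(x_5) = 4.062500, coefficient = 4
x_6 = 2.0000, f(x_6) = 5.000000, coefficient = 1

I ≈ (0.250000/3) × 49.500000 = 4.125000
Exact value: 4.125000
Error: 0.000000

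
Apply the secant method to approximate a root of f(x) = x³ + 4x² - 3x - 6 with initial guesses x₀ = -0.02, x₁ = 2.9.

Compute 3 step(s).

f(x) = x³ + 4x² - 3x - 6
x₀ = -0.02, x₁ = 2.9

Secant formula: x_{n+1} = x_n - f(x_n)(x_n - x_{n-1})/(f(x_n) - f(x_{n-1}))

Iteration 1:
  f(-0.020000) = -5.938408
  f(2.900000) = 43.329000
  x_2 = 2.900000 - 43.329000×(2.900000 - (-0.020000))/(43.329000 - (-5.938408))
       = 0.331960
Iteration 2:
  f(2.900000) = 43.329000
  f(0.331960) = -6.518509
  x_3 = 0.331960 - (-6.518509)×(0.331960 - 2.900000)/(-6.518509 - 43.329000)
       = 0.667780
Iteration 3:
  f(0.331960) = -6.518509
  f(0.667780) = -5.921837
  x_4 = 0.667780 - (-5.921837)×(0.667780 - 0.331960)/(-5.921837 - (-6.518509))
       = 4.000716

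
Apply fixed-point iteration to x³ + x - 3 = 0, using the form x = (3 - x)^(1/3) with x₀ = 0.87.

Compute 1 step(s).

Equation: x³ + x - 3 = 0
Fixed-point form: x = (3 - x)^(1/3)
x₀ = 0.87

x_1 = g(0.870000) = 1.286648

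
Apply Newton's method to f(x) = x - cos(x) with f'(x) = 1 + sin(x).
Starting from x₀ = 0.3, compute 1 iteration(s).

f(x) = x - cos(x)
f'(x) = 1 + sin(x)
x₀ = 0.3

Newton-Raphson formula: x_{n+1} = x_n - f(x_n)/f'(x_n)

Iteration 1:
  f(0.300000) = -0.655336
  f'(0.300000) = 1.295520
  x_1 = 0.300000 - (-0.655336)/1.295520 = 0.805848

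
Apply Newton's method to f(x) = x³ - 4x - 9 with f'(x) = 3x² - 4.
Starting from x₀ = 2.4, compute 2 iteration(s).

f(x) = x³ - 4x - 9
f'(x) = 3x² - 4
x₀ = 2.4

Newton-Raphson formula: x_{n+1} = x_n - f(x_n)/f'(x_n)

Iteration 1:
  f(2.400000) = -4.776000
  f'(2.400000) = 13.280000
  x_1 = 2.400000 - (-4.776000)/13.280000 = 2.759639
Iteration 2:
  f(2.759639) = 0.977763
  f'(2.759639) = 18.846815
  x_2 = 2.759639 - 0.977763/18.846815 = 2.707759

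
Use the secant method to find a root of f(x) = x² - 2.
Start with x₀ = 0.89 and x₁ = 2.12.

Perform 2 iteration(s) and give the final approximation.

f(x) = x² - 2
x₀ = 0.89, x₁ = 2.12

Secant formula: x_{n+1} = x_n - f(x_n)(x_n - x_{n-1})/(f(x_n) - f(x_{n-1}))

Iteration 1:
  f(0.890000) = -1.207900
  f(2.120000) = 2.494400
  x_2 = 2.120000 - 2.494400×(2.120000 - 0.890000)/(2.494400 - (-1.207900))
       = 1.291296
Iteration 2:
  f(2.120000) = 2.494400
  f(1.291296) = -0.332555
  x_3 = 1.291296 - (-0.332555)×(1.291296 - 2.120000)/(-0.332555 - 2.494400)
       = 1.388782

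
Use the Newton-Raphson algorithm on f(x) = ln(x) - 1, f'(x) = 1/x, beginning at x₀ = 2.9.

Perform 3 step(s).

f(x) = ln(x) - 1
f'(x) = 1/x
x₀ = 2.9

Newton-Raphson formula: x_{n+1} = x_n - f(x_n)/f'(x_n)

Iteration 1:
  f(2.900000) = 0.064711
  f'(2.900000) = 0.344828
  x_1 = 2.900000 - 0.064711/0.344828 = 2.712339
Iteration 2:
  f(2.712339) = -0.002189
  f'(2.712339) = 0.368685
  x_2 = 2.712339 - (-0.002189)/0.368685 = 2.718275
Iteration 3:
  f(2.718275) = -0.000002
  f'(2.718275) = 0.367880
  x_3 = 2.718275 - (-0.000002)/0.367880 = 2.718282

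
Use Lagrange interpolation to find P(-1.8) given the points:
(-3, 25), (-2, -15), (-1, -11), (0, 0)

Lagrange interpolation formula:
P(x) = Σ yᵢ × Lᵢ(x)
where Lᵢ(x) = Π_{j≠i} (x - xⱼ)/(xᵢ - xⱼ)

L_0(-1.8) = (-1.8 - (-2))/(-3 - (-2)) × (-1.8 - (-1))/(-3 - (-1)) × (-1.8 - 0)/(-3 - 0) = -0.048000
L_1(-1.8) = (-1.8 - (-3))/(-2 - (-3)) × (-1.8 - (-1))/(-2 - (-1)) × (-1.8 - 0)/(-2 - 0) = 0.864000
L_2(-1.8) = (-1.8 - (-3))/(-1 - (-3)) × (-1.8 - (-2))/(-1 - (-2)) × (-1.8 - 0)/(-1 - 0) = 0.216000
L_3(-1.8) = (-1.8 - (-3))/(0 - (-3)) × (-1.8 - (-2))/(0 - (-2)) × (-1.8 - (-1))/(0 - (-1)) = -0.032000

P(-1.8) = 25×L_0(-1.8) + (-15)×L_1(-1.8) + (-11)×L_2(-1.8) + 0×L_3(-1.8)
P(-1.8) = -16.536000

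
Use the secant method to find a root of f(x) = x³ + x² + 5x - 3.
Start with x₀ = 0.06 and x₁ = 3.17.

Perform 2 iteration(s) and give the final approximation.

f(x) = x³ + x² + 5x - 3
x₀ = 0.06, x₁ = 3.17

Secant formula: x_{n+1} = x_n - f(x_n)(x_n - x_{n-1})/(f(x_n) - f(x_{n-1}))

Iteration 1:
  f(0.060000) = -2.696184
  f(3.170000) = 54.753913
  x_2 = 3.170000 - 54.753913×(3.170000 - 0.060000)/(54.753913 - (-2.696184))
       = 0.205955
Iteration 2:
  f(3.170000) = 54.753913
  f(0.205955) = -1.919071
  x_3 = 0.205955 - (-1.919071)×(0.205955 - 3.170000)/(-1.919071 - 54.753913)
       = 0.306324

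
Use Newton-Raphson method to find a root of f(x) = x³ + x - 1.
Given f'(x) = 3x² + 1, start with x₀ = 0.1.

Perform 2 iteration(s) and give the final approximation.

f(x) = x³ + x - 1
f'(x) = 3x² + 1
x₀ = 0.1

Newton-Raphson formula: x_{n+1} = x_n - f(x_n)/f'(x_n)

Iteration 1:
  f(0.100000) = -0.899000
  f'(0.100000) = 1.030000
  x_1 = 0.100000 - (-0.899000)/1.030000 = 0.972816
Iteration 2:
  f(0.972816) = 0.893459
  f'(0.972816) = 3.839110
  x_2 = 0.972816 - 0.893459/3.839110 = 0.740090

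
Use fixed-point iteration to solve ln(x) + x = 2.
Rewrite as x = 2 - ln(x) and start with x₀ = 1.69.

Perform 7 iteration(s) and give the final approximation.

Equation: ln(x) + x = 2
Fixed-point form: x = 2 - ln(x)
x₀ = 1.69

x_1 = g(1.690000) = 1.475271
x_2 = g(1.475271) = 1.611158
x_3 = g(1.611158) = 1.523047
x_4 = g(1.523047) = 1.579287
x_5 = g(1.579287) = 1.543026
x_6 = g(1.543026) = 1.566254
x_7 = g(1.566254) = 1.551313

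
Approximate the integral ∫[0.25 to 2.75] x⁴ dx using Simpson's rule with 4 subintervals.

f(x) = x⁴
a = 0.25, b = 2.75, n = 4
h = (b - a)/n = 0.625000

Simpson's rule: (h/3)[f(x₀) + 4f(x₁) + 2f(x₂) + ... + f(xₙ)]

x_0 = 0.2500, f(x_0) = 0.003906, coefficient = 1
x_1 = 0.8750, f(x_1) = 0.586182, coefficient = 4
x_2 = 1.5000, f(x_2) = 5.062500, coefficient = 2
x_3 = 2.1250, f(x_3) = 20.390869, coefficient = 4
x_4 = 2.7500, f(x_4) = 57.191406, coefficient = 1

I ≈ (0.625000/3) × 151.228516 = 31.505941
Exact value: 31.455078
Error: 0.050863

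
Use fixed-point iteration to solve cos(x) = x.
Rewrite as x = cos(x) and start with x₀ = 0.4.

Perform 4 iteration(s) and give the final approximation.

Equation: cos(x) = x
Fixed-point form: x = cos(x)
x₀ = 0.4

x_1 = g(0.400000) = 0.921061
x_2 = g(0.921061) = 0.604976
x_3 = g(0.604976) = 0.822516
x_4 = g(0.822516) = 0.680380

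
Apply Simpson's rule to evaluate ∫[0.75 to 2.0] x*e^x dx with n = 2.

f(x) = x*e^x
a = 0.75, b = 2.0, n = 2
h = (b - a)/n = 0.625000

Simpson's rule: (h/3)[f(x₀) + 4f(x₁) + 2f(x₂) + ... + f(xₙ)]

x_0 = 0.7500, f(x_0) = 1.587750, coefficient = 1
x_1 = 1.3750, f(x_1) = 5.438230, coefficient = 4
x_2 = 2.0000, f(x_2) = 14.778112, coefficient = 1

I ≈ (0.625000/3) × 38.118784 = 7.941413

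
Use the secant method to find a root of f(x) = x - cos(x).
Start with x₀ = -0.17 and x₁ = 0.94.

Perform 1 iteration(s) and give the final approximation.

f(x) = x - cos(x)
x₀ = -0.17, x₁ = 0.94

Secant formula: x_{n+1} = x_n - f(x_n)(x_n - x_{n-1})/(f(x_n) - f(x_{n-1}))

Iteration 1:
  f(-0.170000) = -1.155585
  f(0.940000) = 0.350212
  x_2 = 0.940000 - 0.350212×(0.940000 - (-0.170000))/(0.350212 - (-1.155585))
       = 0.681841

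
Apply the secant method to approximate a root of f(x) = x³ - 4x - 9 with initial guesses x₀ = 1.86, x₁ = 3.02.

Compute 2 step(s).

f(x) = x³ - 4x - 9
x₀ = 1.86, x₁ = 3.02

Secant formula: x_{n+1} = x_n - f(x_n)(x_n - x_{n-1})/(f(x_n) - f(x_{n-1}))

Iteration 1:
  f(1.860000) = -10.005144
  f(3.020000) = 6.463608
  x_2 = 3.020000 - 6.463608×(3.020000 - 1.860000)/(6.463608 - (-10.005144))
       = 2.564727
Iteration 2:
  f(3.020000) = 6.463608
  f(2.564727) = -2.388591
  x_3 = 2.564727 - (-2.388591)×(2.564727 - 3.020000)/(-2.388591 - 6.463608)
       = 2.687573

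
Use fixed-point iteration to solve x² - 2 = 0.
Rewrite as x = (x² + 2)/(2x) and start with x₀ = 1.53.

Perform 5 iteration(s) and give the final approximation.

Equation: x² - 2 = 0
Fixed-point form: x = (x² + 2)/(2x)
x₀ = 1.53

x_1 = g(1.530000) = 1.418595
x_2 = g(1.418595) = 1.414220
x_3 = g(1.414220) = 1.414214
x_4 = g(1.414214) = 1.414214
x_5 = g(1.414214) = 1.414214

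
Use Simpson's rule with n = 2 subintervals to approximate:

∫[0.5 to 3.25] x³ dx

f(x) = x³
a = 0.5, b = 3.25, n = 2
h = (b - a)/n = 1.375000

Simpson's rule: (h/3)[f(x₀) + 4f(x₁) + 2f(x₂) + ... + f(xₙ)]

x_0 = 0.5000, f(x_0) = 0.125000, coefficient = 1
x_1 = 1.8750, f(x_1) = 6.591797, coefficient = 4
x_2 = 3.2500, f(x_2) = 34.328125, coefficient = 1

I ≈ (1.375000/3) × 60.820312 = 27.875977
Exact value: 27.875977
Error: 0.000000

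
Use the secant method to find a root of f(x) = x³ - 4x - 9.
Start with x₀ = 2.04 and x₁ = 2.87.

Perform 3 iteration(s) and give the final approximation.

f(x) = x³ - 4x - 9
x₀ = 2.04, x₁ = 2.87

Secant formula: x_{n+1} = x_n - f(x_n)(x_n - x_{n-1})/(f(x_n) - f(x_{n-1}))

Iteration 1:
  f(2.040000) = -8.670336
  f(2.870000) = 3.159903
  x_2 = 2.870000 - 3.159903×(2.870000 - 2.040000)/(3.159903 - (-8.670336))
       = 2.648304
Iteration 2:
  f(2.870000) = 3.159903
  f(2.648304) = -1.019303
  x_3 = 2.648304 - (-1.019303)×(2.648304 - 2.870000)/(-1.019303 - 3.159903)
       = 2.702375
Iteration 3:
  f(2.648304) = -1.019303
  f(2.702375) = -0.074510
  x_4 = 2.702375 - (-0.074510)×(2.702375 - 2.648304)/(-0.074510 - (-1.019303))
       = 2.706639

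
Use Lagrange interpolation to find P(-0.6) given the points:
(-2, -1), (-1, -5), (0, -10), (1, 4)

Lagrange interpolation formula:
P(x) = Σ yᵢ × Lᵢ(x)
where Lᵢ(x) = Π_{j≠i} (x - xⱼ)/(xᵢ - xⱼ)

L_0(-0.6) = (-0.6 - (-1))/(-2 - (-1)) × (-0.6 - 0)/(-2 - 0) × (-0.6 - 1)/(-2 - 1) = -0.064000
L_1(-0.6) = (-0.6 - (-2))/(-1 - (-2)) × (-0.6 - 0)/(-1 - 0) × (-0.6 - 1)/(-1 - 1) = 0.672000
L_2(-0.6) = (-0.6 - (-2))/(0 - (-2)) × (-0.6 - (-1))/(0 - (-1)) × (-0.6 - 1)/(0 - 1) = 0.448000
L_3(-0.6) = (-0.6 - (-2))/(1 - (-2)) × (-0.6 - (-1))/(1 - (-1)) × (-0.6 - 0)/(1 - 0) = -0.056000

P(-0.6) = (-1)×L_0(-0.6) + (-5)×L_1(-0.6) + (-10)×L_2(-0.6) + 4×L_3(-0.6)
P(-0.6) = -8.000000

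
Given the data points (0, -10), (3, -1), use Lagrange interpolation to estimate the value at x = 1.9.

Lagrange interpolation formula:
P(x) = Σ yᵢ × Lᵢ(x)
where Lᵢ(x) = Π_{j≠i} (x - xⱼ)/(xᵢ - xⱼ)

L_0(1.9) = (1.9 - 3)/(0 - 3) = 0.366667
L_1(1.9) = (1.9 - 0)/(3 - 0) = 0.633333

P(1.9) = (-10)×L_0(1.9) + (-1)×L_1(1.9)
P(1.9) = -4.300000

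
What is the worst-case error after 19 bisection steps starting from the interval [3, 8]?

Bisection error bound: |error| ≤ (b-a)/2^n
|error| ≤ (8 - 3)/2^19 = 5/2^19
|error| ≤ 0.0000095367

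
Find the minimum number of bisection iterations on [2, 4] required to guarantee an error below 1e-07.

We need (b-a)/2^n ≤ 1e-07
(4 - 2)/2^n ≤ 1e-07
2/2^n ≤ 1e-07
2^n ≥ 20000000
n ≥ log₂(20000000) = 24.25
n ≥ 25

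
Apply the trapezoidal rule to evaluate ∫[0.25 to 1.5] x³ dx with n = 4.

f(x) = x³
a = 0.25, b = 1.5, n = 4
h = (b - a)/n = 0.312500

Trapezoidal rule: (h/2)[f(x₀) + 2f(x₁) + 2f(x₂) + ... + f(xₙ)]

x_0 = 0.2500, f(x_0) = 0.015625, coefficient = 1
x_1 = 0.5625, f(x_1) = 0.177979, coefficient = 2
x_2 = 0.8750, f(x_2) = 0.669922, coefficient = 2
x_3 = 1.1875, f(x_3) = 1.674561, coefficient = 2
x_4 = 1.5000, f(x_4) = 3.375000, coefficient = 1

I ≈ (0.312500/2) × 8.435547 = 1.318054
Exact value: 1.264648
Error: 0.053406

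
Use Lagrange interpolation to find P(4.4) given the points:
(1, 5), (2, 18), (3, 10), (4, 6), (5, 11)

Lagrange interpolation formula:
P(x) = Σ yᵢ × Lᵢ(x)
where Lᵢ(x) = Π_{j≠i} (x - xⱼ)/(xᵢ - xⱼ)

L_0(4.4) = (4.4 - 2)/(1 - 2) × (4.4 - 3)/(1 - 3) × (4.4 - 4)/(1 - 4) × (4.4 - 5)/(1 - 5) = -0.033600
L_1(4.4) = (4.4 - 1)/(2 - 1) × (4.4 - 3)/(2 - 3) × (4.4 - 4)/(2 - 4) × (4.4 - 5)/(2 - 5) = 0.190400
L_2(4.4) = (4.4 - 1)/(3 - 1) × (4.4 - 2)/(3 - 2) × (4.4 - 4)/(3 - 4) × (4.4 - 5)/(3 - 5) = -0.489600
L_3(4.4) = (4.4 - 1)/(4 - 1) × (4.4 - 2)/(4 - 2) × (4.4 - 3)/(4 - 3) × (4.4 - 5)/(4 - 5) = 1.142400
L_4(4.4) = (4.4 - 1)/(5 - 1) × (4.4 - 2)/(5 - 2) × (4.4 - 3)/(5 - 3) × (4.4 - 4)/(5 - 4) = 0.190400

P(4.4) = 5×L_0(4.4) + 18×L_1(4.4) + 10×L_2(4.4) + 6×L_3(4.4) + 11×L_4(4.4)
P(4.4) = 7.312000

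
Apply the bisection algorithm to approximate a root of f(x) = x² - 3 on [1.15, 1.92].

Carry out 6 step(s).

f(x) = x² - 3
Initial interval: [1.15, 1.92]

Iteration 1:
  c_1 = (1.150000 + 1.920000)/2 = 1.535000
  f(c_1) = f(1.535000) = -0.643775
  f(a) × f(c) ≥ 0, new interval: [1.535000, 1.920000]
Iteration 2:
  c_2 = (1.535000 + 1.920000)/2 = 1.727500
  f(c_2) = f(1.727500) = -0.015744
  f(a) × f(c) ≥ 0, new interval: [1.727500, 1.920000]
Iteration 3:
  c_3 = (1.727500 + 1.920000)/2 = 1.823750
  f(c_3) = f(1.823750) = 0.326064
  f(a) × f(c) < 0, new interval: [1.727500, 1.823750]
Iteration 4:
  c_4 = (1.727500 + 1.823750)/2 = 1.775625
  f(c_4) = f(1.775625) = 0.152844
  f(a) × f(c) < 0, new interval: [1.727500, 1.775625]
Iteration 5:
  c_5 = (1.727500 + 1.775625)/2 = 1.751562
  f(c_5) = f(1.751562) = 0.067971
  f(a) × f(c) < 0, new interval: [1.727500, 1.751562]
Iteration 6:
  c_6 = (1.727500 + 1.751562)/2 = 1.739531
  f(c_6) = f(1.739531) = 0.025969
  f(a) × f(c) < 0, new interval: [1.727500, 1.739531]

After 6 iteration(s), the approximation is c_6 = 1.739531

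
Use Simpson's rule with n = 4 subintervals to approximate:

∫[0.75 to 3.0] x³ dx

f(x) = x³
a = 0.75, b = 3.0, n = 4
h = (b - a)/n = 0.562500

Simpson's rule: (h/3)[f(x₀) + 4f(x₁) + 2f(x₂) + ... + f(xₙ)]

x_0 = 0.7500, f(x_0) = 0.421875, coefficient = 1
x_1 = 1.3125, f(x_1) = 2.260986, coefficient = 4
x_2 = 1.8750, f(x_2) = 6.591797, coefficient = 2
x_3 = 2.4375, f(x_3) = 14.482178, coefficient = 4
x_4 = 3.0000, f(x_4) = 27.000000, coefficient = 1

I ≈ (0.562500/3) × 107.578125 = 20.170898
Exact value: 20.170898
Error: 0.000000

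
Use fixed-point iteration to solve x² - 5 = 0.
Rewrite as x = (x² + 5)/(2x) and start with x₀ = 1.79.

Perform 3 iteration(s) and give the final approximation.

Equation: x² - 5 = 0
Fixed-point form: x = (x² + 5)/(2x)
x₀ = 1.79

x_1 = g(1.790000) = 2.291648
x_2 = g(2.291648) = 2.236742
x_3 = g(2.236742) = 2.236068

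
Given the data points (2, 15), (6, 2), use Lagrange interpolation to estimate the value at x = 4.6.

Lagrange interpolation formula:
P(x) = Σ yᵢ × Lᵢ(x)
where Lᵢ(x) = Π_{j≠i} (x - xⱼ)/(xᵢ - xⱼ)

L_0(4.6) = (4.6 - 6)/(2 - 6) = 0.350000
L_1(4.6) = (4.6 - 2)/(6 - 2) = 0.650000

P(4.6) = 15×L_0(4.6) + 2×L_1(4.6)
P(4.6) = 6.550000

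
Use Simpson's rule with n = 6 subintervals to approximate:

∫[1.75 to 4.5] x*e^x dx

f(x) = x*e^x
a = 1.75, b = 4.5, n = 6
h = (b - a)/n = 0.458333

Simpson's rule: (h/3)[f(x₀) + 4f(x₁) + 2f(x₂) + ... + f(xₙ)]

x_0 = 1.7500, f(x_0) = 10.070555, coefficient = 1
x_1 = 2.2083, f(x_1) = 20.097017, coefficient = 4
x_2 = 2.6667, f(x_2) = 38.378443, coefficient = 2
x_3 = 3.1250, f(x_3) = 71.124672, coefficient = 4
x_4 = 3.5833, f(x_4) = 128.976059, coefficient = 2
x_5 = 4.0417, f(x_5) = 230.056243, coefficient = 4
x_6 = 4.5000, f(x_6) = 405.077091, coefficient = 1

I ≈ (0.458333/3) × 2034.968381 = 310.897947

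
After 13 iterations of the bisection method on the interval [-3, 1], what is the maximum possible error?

Bisection error bound: |error| ≤ (b-a)/2^n
|error| ≤ (1 - (-3))/2^13 = 4/2^13
|error| ≤ 0.0004882812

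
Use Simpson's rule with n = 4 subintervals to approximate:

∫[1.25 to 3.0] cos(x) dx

f(x) = cos(x)
a = 1.25, b = 3.0, n = 4
h = (b - a)/n = 0.437500

Simpson's rule: (h/3)[f(x₀) + 4f(x₁) + 2f(x₂) + ... + f(xₙ)]

x_0 = 1.2500, f(x_0) = 0.315322, coefficient = 1
x_1 = 1.6875, f(x_1) = -0.116439, coefficient = 4
x_2 = 2.1250, f(x_2) = -0.526266, coefficient = 2
x_3 = 2.5625, f(x_3) = -0.836960, coefficient = 4
x_4 = 3.0000, f(x_4) = -0.989992, coefficient = 1

I ≈ (0.437500/3) × -5.540797 = -0.808033
Exact value: -0.807865
Error: 0.000168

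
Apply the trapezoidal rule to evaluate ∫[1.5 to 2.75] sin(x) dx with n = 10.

f(x) = sin(x)
a = 1.5, b = 2.75, n = 10
h = (b - a)/n = 0.125000

Trapezoidal rule: (h/2)[f(x₀) + 2f(x₁) + 2f(x₂) + ... + f(xₙ)]

x_0 = 1.5000, f(x_0) = 0.997495, coefficient = 1
x_1 = 1.6250, f(x_1) = 0.998531, coefficient = 2
x_2 = 1.7500, f(x_2) = 0.983986, coefficient = 2
x_3 = 1.8750, f(x_3) = 0.954086, coefficient = 2
x_4 = 2.0000, f(x_4) = 0.909297, coefficient = 2
x_5 = 2.1250, f(x_5) = 0.850320, coefficient = 2
x_6 = 2.2500, f(x_6) = 0.778073, coefficient = 2
x_7 = 2.3750, f(x_7) = 0.693685, coefficient = 2
x_8 = 2.5000, f(x_8) = 0.598472, coefficient = 2
x_9 = 2.6250, f(x_9) = 0.493920, coefficient = 2
x_10 = 2.7500, f(x_10) = 0.381661, coefficient = 1

I ≈ (0.125000/2) × 15.899898 = 0.993744
Exact value: 0.995040
Error: 0.001296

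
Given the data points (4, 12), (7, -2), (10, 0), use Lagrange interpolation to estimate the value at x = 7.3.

Lagrange interpolation formula:
P(x) = Σ yᵢ × Lᵢ(x)
where Lᵢ(x) = Π_{j≠i} (x - xⱼ)/(xᵢ - xⱼ)

L_0(7.3) = (7.3 - 7)/(4 - 7) × (7.3 - 10)/(4 - 10) = -0.045000
L_1(7.3) = (7.3 - 4)/(7 - 4) × (7.3 - 10)/(7 - 10) = 0.990000
L_2(7.3) = (7.3 - 4)/(10 - 4) × (7.3 - 7)/(10 - 7) = 0.055000

P(7.3) = 12×L_0(7.3) + (-2)×L_1(7.3) + 0×L_2(7.3)
P(7.3) = -2.520000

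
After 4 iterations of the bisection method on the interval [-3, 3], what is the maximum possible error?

Bisection error bound: |error| ≤ (b-a)/2^n
|error| ≤ (3 - (-3))/2^4 = 6/2^4
|error| ≤ 0.3750000000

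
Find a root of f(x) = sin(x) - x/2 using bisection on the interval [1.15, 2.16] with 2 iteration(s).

f(x) = sin(x) - x/2
Initial interval: [1.15, 2.16]

Iteration 1:
  c_1 = (1.150000 + 2.160000)/2 = 1.655000
  f(c_1) = f(1.655000) = 0.168957
  f(a) × f(c) ≥ 0, new interval: [1.655000, 2.160000]
Iteration 2:
  c_2 = (1.655000 + 2.160000)/2 = 1.907500
  f(c_2) = f(1.907500) = -0.009901
  f(a) × f(c) < 0, new interval: [1.655000, 1.907500]

After 2 iteration(s), the approximation is c_2 = 1.907500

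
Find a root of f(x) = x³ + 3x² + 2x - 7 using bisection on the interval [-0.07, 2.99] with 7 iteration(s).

f(x) = x³ + 3x² + 2x - 7
Initial interval: [-0.07, 2.99]

Iteration 1:
  c_1 = (-0.070000 + 2.990000)/2 = 1.460000
  f(c_1) = f(1.460000) = 5.426936
  f(a) × f(c) < 0, new interval: [-0.070000, 1.460000]
Iteration 2:
  c_2 = (-0.070000 + 1.460000)/2 = 0.695000
  f(c_2) = f(0.695000) = -3.825223
  f(a) × f(c) ≥ 0, new interval: [0.695000, 1.460000]
Iteration 3:
  c_3 = (0.695000 + 1.460000)/2 = 1.077500
  f(c_3) = f(1.077500) = -0.110997
  f(a) × f(c) ≥ 0, new interval: [1.077500, 1.460000]
Iteration 4:
  c_4 = (1.077500 + 1.460000)/2 = 1.268750
  f(c_4) = f(1.268750) = 2.409020
  f(a) × f(c) < 0, new interval: [1.077500, 1.268750]
Iteration 5:
  c_5 = (1.077500 + 1.268750)/2 = 1.173125
  f(c_5) = f(1.173125) = 1.089398
  f(a) × f(c) < 0, new interval: [1.077500, 1.173125]
Iteration 6:
  c_6 = (1.077500 + 1.173125)/2 = 1.125313
  f(c_6) = f(1.125313) = 0.474625
  f(a) × f(c) < 0, new interval: [1.077500, 1.125313]
Iteration 7:
  c_7 = (1.077500 + 1.125313)/2 = 1.101406
  f(c_7) = f(1.101406) = 0.178211
  f(a) × f(c) < 0, new interval: [1.077500, 1.101406]

After 7 iteration(s), the approximation is c_7 = 1.101406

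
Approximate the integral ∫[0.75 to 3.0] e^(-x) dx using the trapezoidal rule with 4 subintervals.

f(x) = e^(-x)
a = 0.75, b = 3.0, n = 4
h = (b - a)/n = 0.562500

Trapezoidal rule: (h/2)[f(x₀) + 2f(x₁) + 2f(x₂) + ... + f(xₙ)]

x_0 = 0.7500, f(x_0) = 0.472367, coefficient = 1
x_1 = 1.3125, f(x_1) = 0.269146, coefficient = 2
x_2 = 1.8750, f(x_2) = 0.153355, coefficient = 2
x_3 = 2.4375, f(x_3) = 0.087379, coefficient = 2
x_4 = 3.0000, f(x_4) = 0.049787, coefficient = 1

I ≈ (0.562500/2) × 1.541914 = 0.433663
Exact value: 0.422579
Error: 0.011084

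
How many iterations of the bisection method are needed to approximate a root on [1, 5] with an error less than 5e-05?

We need (b-a)/2^n ≤ 5e-05
(5 - 1)/2^n ≤ 5e-05
4/2^n ≤ 5e-05
2^n ≥ 80000
n ≥ log₂(80000) = 16.29
n ≥ 17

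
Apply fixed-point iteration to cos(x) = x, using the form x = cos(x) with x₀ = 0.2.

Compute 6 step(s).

Equation: cos(x) = x
Fixed-point form: x = cos(x)
x₀ = 0.2

x_1 = g(0.200000) = 0.980067
x_2 = g(0.980067) = 0.556967
x_3 = g(0.556967) = 0.848862
x_4 = g(0.848862) = 0.660838
x_5 = g(0.660838) = 0.789478
x_6 = g(0.789478) = 0.704216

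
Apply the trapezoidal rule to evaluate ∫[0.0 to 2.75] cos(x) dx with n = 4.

f(x) = cos(x)
a = 0.0, b = 2.75, n = 4
h = (b - a)/n = 0.687500

Trapezoidal rule: (h/2)[f(x₀) + 2f(x₁) + 2f(x₂) + ... + f(xₙ)]

x_0 = 0.0000, f(x_0) = 1.000000, coefficient = 1
x_1 = 0.6875, f(x_1) = 0.772835, coefficient = 2
x_2 = 1.3750, f(x_2) = 0.194548, coefficient = 2
x_3 = 2.0625, f(x_3) = -0.472128, coefficient = 2
x_4 = 2.7500, f(x_4) = -0.924302, coefficient = 1

I ≈ (0.687500/2) × 1.066206 = 0.366508
Exact value: 0.381661
Error: 0.015153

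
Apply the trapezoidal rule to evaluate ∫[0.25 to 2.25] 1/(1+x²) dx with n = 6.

f(x) = 1/(1+x²)
a = 0.25, b = 2.25, n = 6
h = (b - a)/n = 0.333333

Trapezoidal rule: (h/2)[f(x₀) + 2f(x₁) + 2f(x₂) + ... + f(xₙ)]

x_0 = 0.2500, f(x_0) = 0.941176, coefficient = 1
x_1 = 0.5833, f(x_1) = 0.746114, coefficient = 2
x_2 = 0.9167, f(x_2) = 0.543396, coefficient = 2
x_3 = 1.2500, f(x_3) = 0.390244, coefficient = 2
x_4 = 1.5833, f(x_4) = 0.285149, coefficient = 2
x_5 = 1.9167, f(x_5) = 0.213967, coefficient = 2
x_6 = 2.2500, f(x_6) = 0.164948, coefficient = 1

I ≈ (0.333333/2) × 5.463865 = 0.910644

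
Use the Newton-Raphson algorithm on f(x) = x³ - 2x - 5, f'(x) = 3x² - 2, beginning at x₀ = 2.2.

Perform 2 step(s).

f(x) = x³ - 2x - 5
f'(x) = 3x² - 2
x₀ = 2.2

Newton-Raphson formula: x_{n+1} = x_n - f(x_n)/f'(x_n)

Iteration 1:
  f(2.200000) = 1.248000
  f'(2.200000) = 12.520000
  x_1 = 2.200000 - 1.248000/12.520000 = 2.100319
Iteration 2:
  f(2.100319) = 0.064589
  f'(2.100319) = 11.234026
  x_2 = 2.100319 - 0.064589/11.234026 = 2.094570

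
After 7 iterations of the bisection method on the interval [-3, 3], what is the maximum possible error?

Bisection error bound: |error| ≤ (b-a)/2^n
|error| ≤ (3 - (-3))/2^7 = 6/2^7
|error| ≤ 0.0468750000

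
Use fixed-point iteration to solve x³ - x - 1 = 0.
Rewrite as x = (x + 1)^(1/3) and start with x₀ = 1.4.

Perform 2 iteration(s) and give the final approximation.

Equation: x³ - x - 1 = 0
Fixed-point form: x = (x + 1)^(1/3)
x₀ = 1.4

x_1 = g(1.400000) = 1.338866
x_2 = g(1.338866) = 1.327400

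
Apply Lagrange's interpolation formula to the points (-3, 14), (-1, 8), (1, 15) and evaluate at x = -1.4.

Lagrange interpolation formula:
P(x) = Σ yᵢ × Lᵢ(x)
where Lᵢ(x) = Π_{j≠i} (x - xⱼ)/(xᵢ - xⱼ)

L_0(-1.4) = (-1.4 - (-1))/(-3 - (-1)) × (-1.4 - 1)/(-3 - 1) = 0.120000
L_1(-1.4) = (-1.4 - (-3))/(-1 - (-3)) × (-1.4 - 1)/(-1 - 1) = 0.960000
L_2(-1.4) = (-1.4 - (-3))/(1 - (-3)) × (-1.4 - (-1))/(1 - (-1)) = -0.080000

P(-1.4) = 14×L_0(-1.4) + 8×L_1(-1.4) + 15×L_2(-1.4)
P(-1.4) = 8.160000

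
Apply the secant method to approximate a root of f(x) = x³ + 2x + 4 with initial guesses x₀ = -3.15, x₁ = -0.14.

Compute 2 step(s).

f(x) = x³ + 2x + 4
x₀ = -3.15, x₁ = -0.14

Secant formula: x_{n+1} = x_n - f(x_n)(x_n - x_{n-1})/(f(x_n) - f(x_{n-1}))

Iteration 1:
  f(-3.150000) = -33.555875
  f(-0.140000) = 3.717256
  x_2 = -0.140000 - 3.717256×(-0.140000 - (-3.150000))/(3.717256 - (-33.555875))
       = -0.440188
Iteration 2:
  f(-0.140000) = 3.717256
  f(-0.440188) = 3.034331
  x_3 = -0.440188 - 3.034331×(-0.440188 - (-0.140000))/(3.034331 - 3.717256)
       = -1.773965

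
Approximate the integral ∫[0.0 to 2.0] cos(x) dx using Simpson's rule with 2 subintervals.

f(x) = cos(x)
a = 0.0, b = 2.0, n = 2
h = (b - a)/n = 1.000000

Simpson's rule: (h/3)[f(x₀) + 4f(x₁) + 2f(x₂) + ... + f(xₙ)]

x_0 = 0.0000, f(x_0) = 1.000000, coefficient = 1
x_1 = 1.0000, f(x_1) = 0.540302, coefficient = 4
x_2 = 2.0000, f(x_2) = -0.416147, coefficient = 1

I ≈ (1.000000/3) × 2.745062 = 0.915021
Exact value: 0.909297
Error: 0.005723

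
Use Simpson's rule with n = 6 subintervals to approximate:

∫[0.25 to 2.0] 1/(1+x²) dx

f(x) = 1/(1+x²)
a = 0.25, b = 2.0, n = 6
h = (b - a)/n = 0.291667

Simpson's rule: (h/3)[f(x₀) + 4f(x₁) + 2f(x₂) + ... + f(xₙ)]

x_0 = 0.2500, f(x_0) = 0.941176, coefficient = 1
x_1 = 0.5417, f(x_1) = 0.773154, coefficient = 4
x_2 = 0.8333, f(x_2) = 0.590164, coefficient = 2
x_3 = 1.1250, f(x_3) = 0.441379, coefficient = 4
x_4 = 1.4167, f(x_4) = 0.332564, coefficient = 2
x_5 = 1.7083, f(x_5) = 0.255206, coefficient = 4
x_6 = 2.0000, f(x_6) = 0.200000, coefficient = 1

I ≈ (0.291667/3) × 8.865590 = 0.861932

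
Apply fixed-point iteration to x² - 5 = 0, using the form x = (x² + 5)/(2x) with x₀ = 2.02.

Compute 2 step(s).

Equation: x² - 5 = 0
Fixed-point form: x = (x² + 5)/(2x)
x₀ = 2.02

x_1 = g(2.020000) = 2.247624
x_2 = g(2.247624) = 2.236098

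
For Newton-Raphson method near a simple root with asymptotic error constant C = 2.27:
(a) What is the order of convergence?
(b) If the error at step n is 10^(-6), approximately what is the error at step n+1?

(a) Newton-Raphson has quadratic (order 2) convergence near simple roots.
    This means |e_{n+1}| ≈ C|e_n|².

(b) With |e_n| = 10^(-6) and C = 2.27:
    |e_{n+1}| ≈ 2.27 × (10^(-6))² = 2.27 × 10^(-12)

(a) 2 (quadratic); (b) |e_{n+1}| ≈ 2.270e-12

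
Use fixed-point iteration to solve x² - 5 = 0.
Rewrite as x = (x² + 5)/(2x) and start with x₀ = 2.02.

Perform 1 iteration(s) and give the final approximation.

Equation: x² - 5 = 0
Fixed-point form: x = (x² + 5)/(2x)
x₀ = 2.02

x_1 = g(2.020000) = 2.247624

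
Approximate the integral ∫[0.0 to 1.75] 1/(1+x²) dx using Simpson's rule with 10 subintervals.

f(x) = 1/(1+x²)
a = 0.0, b = 1.75, n = 10
h = (b - a)/n = 0.175000

Simpson's rule: (h/3)[f(x₀) + 4f(x₁) + 2f(x₂) + ... + f(xₙ)]

x_0 = 0.0000, f(x_0) = 1.000000, coefficient = 1
x_1 = 0.1750, f(x_1) = 0.970285, coefficient = 4
x_2 = 0.3500, f(x_2) = 0.890869, coefficient = 2
x_3 = 0.5250, f(x_3) = 0.783929, coefficient = 4
x_4 = 0.7000, f(x_4) = 0.671141, coefficient = 2
x_5 = 0.8750, f(x_5) = 0.566372, coefficient = 4
x_6 = 1.0500, f(x_6) = 0.475624, coefficient = 2
x_7 = 1.2250, f(x_7) = 0.399900, coefficient = 4
x_8 = 1.4000, f(x_8) = 0.337838, coefficient = 2
x_9 = 1.5750, f(x_9) = 0.287305, coefficient = 4
x_10 = 1.7500, f(x_10) = 0.246154, coefficient = 1

I ≈ (0.175000/3) × 18.028261 = 1.051649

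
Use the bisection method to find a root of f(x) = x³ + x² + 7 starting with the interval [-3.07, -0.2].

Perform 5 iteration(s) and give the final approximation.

f(x) = x³ + x² + 7
Initial interval: [-3.07, -0.2]

Iteration 1:
  c_1 = (-3.070000 + (-0.200000))/2 = -1.635000
  f(c_1) = f(-1.635000) = 5.302502
  f(a) × f(c) < 0, new interval: [-3.070000, -1.635000]
Iteration 2:
  c_2 = (-3.070000 + (-1.635000))/2 = -2.352500
  f(c_2) = f(-2.352500) = -0.485082
  f(a) × f(c) ≥ 0, new interval: [-2.352500, -1.635000]
Iteration 3:
  c_3 = (-2.352500 + (-1.635000))/2 = -1.993750
  f(c_3) = f(-1.993750) = 3.049805
  f(a) × f(c) < 0, new interval: [-2.352500, -1.993750]
Iteration 4:
  c_4 = (-2.352500 + (-1.993750))/2 = -2.173125
  f(c_4) = f(-2.173125) = 1.459950
  f(a) × f(c) < 0, new interval: [-2.352500, -2.173125]
Iteration 5:
  c_5 = (-2.352500 + (-2.173125))/2 = -2.262812
  f(c_5) = f(-2.262812) = 0.533995
  f(a) × f(c) < 0, new interval: [-2.352500, -2.262812]

After 5 iteration(s), the approximation is c_5 = -2.262812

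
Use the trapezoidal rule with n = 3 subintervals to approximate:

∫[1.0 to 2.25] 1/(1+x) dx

f(x) = 1/(1+x)
a = 1.0, b = 2.25, n = 3
h = (b - a)/n = 0.416667

Trapezoidal rule: (h/2)[f(x₀) + 2f(x₁) + 2f(x₂) + ... + f(xₙ)]

x_0 = 1.0000, f(x_0) = 0.500000, coefficient = 1
x_1 = 1.4167, f(x_1) = 0.413793, coefficient = 2
x_2 = 1.8333, f(x_2) = 0.352941, coefficient = 2
x_3 = 2.2500, f(x_3) = 0.307692, coefficient = 1

I ≈ (0.416667/2) × 2.341161 = 0.487742
Exact value: 0.485508
Error: 0.002234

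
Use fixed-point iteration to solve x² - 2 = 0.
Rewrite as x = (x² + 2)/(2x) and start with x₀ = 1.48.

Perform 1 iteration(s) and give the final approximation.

Equation: x² - 2 = 0
Fixed-point form: x = (x² + 2)/(2x)
x₀ = 1.48

x_1 = g(1.480000) = 1.415676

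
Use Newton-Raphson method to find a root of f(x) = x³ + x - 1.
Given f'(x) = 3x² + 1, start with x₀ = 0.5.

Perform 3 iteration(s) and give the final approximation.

f(x) = x³ + x - 1
f'(x) = 3x² + 1
x₀ = 0.5

Newton-Raphson formula: x_{n+1} = x_n - f(x_n)/f'(x_n)

Iteration 1:
  f(0.500000) = -0.375000
  f'(0.500000) = 1.750000
  x_1 = 0.500000 - (-0.375000)/1.750000 = 0.714286
Iteration 2:
  f(0.714286) = 0.078717
  f'(0.714286) = 2.530612
  x_2 = 0.714286 - 0.078717/2.530612 = 0.683180
Iteration 3:
  f(0.683180) = 0.002043
  f'(0.683180) = 2.400204
  x_3 = 0.683180 - 0.002043/2.400204 = 0.682328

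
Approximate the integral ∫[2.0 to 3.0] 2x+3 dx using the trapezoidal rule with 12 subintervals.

f(x) = 2x+3
a = 2.0, b = 3.0, n = 12
h = (b - a)/n = 0.083333

Trapezoidal rule: (h/2)[f(x₀) + 2f(x₁) + 2f(x₂) + ... + f(xₙ)]

x_0 = 2.0000, f(x_0) = 7.000000, coefficient = 1
x_1 = 2.0833, f(x_1) = 7.166667, coefficient = 2
x_2 = 2.1667, f(x_2) = 7.333333, coefficient = 2
x_3 = 2.2500, f(x_3) = 7.500000, coefficient = 2
x_4 = 2.3333, f(x_4) = 7.666667, coefficient = 2
x_5 = 2.4167, f(x_5) = 7.833333, coefficient = 2
x_6 = 2.5000, f(x_6) = 8.000000, coefficient = 2
x_7 = 2.5833, f(x_7) = 8.166667, coefficient = 2
x_8 = 2.6667, f(x_8) = 8.333333, coefficient = 2
x_9 = 2.7500, f(x_9) = 8.500000, coefficient = 2
x_10 = 2.8333, f(x_10) = 8.666667, coefficient = 2
x_11 = 2.9167, f(x_11) = 8.833333, coefficient = 2
x_12 = 3.0000, f(x_12) = 9.000000, coefficient = 1

I ≈ (0.083333/2) × 192.000000 = 8.000000
Exact value: 8.000000
Error: 0.000000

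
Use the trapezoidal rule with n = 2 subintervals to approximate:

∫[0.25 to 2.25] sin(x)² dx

f(x) = sin(x)²
a = 0.25, b = 2.25, n = 2
h = (b - a)/n = 1.000000

Trapezoidal rule: (h/2)[f(x₀) + 2f(x₁) + 2f(x₂) + ... + f(xₙ)]

x_0 = 0.2500, f(x_0) = 0.061209, coefficient = 1
x_1 = 1.2500, f(x_1) = 0.900572, coefficient = 2
x_2 = 2.2500, f(x_2) = 0.605398, coefficient = 1

I ≈ (1.000000/2) × 2.467750 = 1.233875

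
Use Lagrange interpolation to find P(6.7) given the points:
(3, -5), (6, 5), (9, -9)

Lagrange interpolation formula:
P(x) = Σ yᵢ × Lᵢ(x)
where Lᵢ(x) = Π_{j≠i} (x - xⱼ)/(xᵢ - xⱼ)

L_0(6.7) = (6.7 - 6)/(3 - 6) × (6.7 - 9)/(3 - 9) = -0.089444
L_1(6.7) = (6.7 - 3)/(6 - 3) × (6.7 - 9)/(6 - 9) = 0.945556
L_2(6.7) = (6.7 - 3)/(9 - 3) × (6.7 - 6)/(9 - 6) = 0.143889

P(6.7) = (-5)×L_0(6.7) + 5×L_1(6.7) + (-9)×L_2(6.7)
P(6.7) = 3.880000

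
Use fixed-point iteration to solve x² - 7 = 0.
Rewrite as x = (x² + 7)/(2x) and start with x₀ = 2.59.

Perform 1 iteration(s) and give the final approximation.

Equation: x² - 7 = 0
Fixed-point form: x = (x² + 7)/(2x)
x₀ = 2.59

x_1 = g(2.590000) = 2.646351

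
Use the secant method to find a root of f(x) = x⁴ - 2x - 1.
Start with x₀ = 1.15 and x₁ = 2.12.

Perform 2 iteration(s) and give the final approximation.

f(x) = x⁴ - 2x - 1
x₀ = 1.15, x₁ = 2.12

Secant formula: x_{n+1} = x_n - f(x_n)(x_n - x_{n-1})/(f(x_n) - f(x_{n-1}))

Iteration 1:
  f(1.150000) = -1.550994
  f(2.120000) = 14.959631
  x_2 = 2.120000 - 14.959631×(2.120000 - 1.150000)/(14.959631 - (-1.550994))
       = 1.241121
Iteration 2:
  f(2.120000) = 14.959631
  f(1.241121) = -1.109468
  x_3 = 1.241121 - (-1.109468)×(1.241121 - 2.120000)/(-1.109468 - 14.959631)
       = 1.301802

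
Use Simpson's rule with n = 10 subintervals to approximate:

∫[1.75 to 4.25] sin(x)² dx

f(x) = sin(x)²
a = 1.75, b = 4.25, n = 10
h = (b - a)/n = 0.250000

Simpson's rule: (h/3)[f(x₀) + 4f(x₁) + 2f(x₂) + ... + f(xₙ)]

x_0 = 1.7500, f(x_0) = 0.968228, coefficient = 1
x_1 = 2.0000, f(x_1) = 0.826822, coefficient = 4
x_2 = 2.2500, f(x_2) = 0.605398, coefficient = 2
x_3 = 2.5000, f(x_3) = 0.358169, coefficient = 4
x_4 = 2.7500, f(x_4) = 0.145665, coefficient = 2
x_5 = 3.0000, f(x_5) = 0.019915, coefficient = 4
x_6 = 3.2500, f(x_6) = 0.011706, coefficient = 2
x_7 = 3.5000, f(x_7) = 0.123049, coefficient = 4
x_8 = 3.7500, f(x_8) = 0.326682, coefficient = 2
x_9 = 4.0000, f(x_9) = 0.572750, coefficient = 4
x_10 = 4.2500, f(x_10) = 0.801006, coefficient = 1

I ≈ (0.250000/3) × 11.550955 = 0.962580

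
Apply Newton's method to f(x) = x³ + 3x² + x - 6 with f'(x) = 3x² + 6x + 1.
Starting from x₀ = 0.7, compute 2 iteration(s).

f(x) = x³ + 3x² + x - 6
f'(x) = 3x² + 6x + 1
x₀ = 0.7

Newton-Raphson formula: x_{n+1} = x_n - f(x_n)/f'(x_n)

Iteration 1:
  f(0.700000) = -3.487000
  f'(0.700000) = 6.670000
  x_1 = 0.700000 - (-3.487000)/6.670000 = 1.222789
Iteration 2:
  f(1.222789) = 1.536753
  f'(1.222789) = 12.822368
  x_2 = 1.222789 - 1.536753/12.822368 = 1.102939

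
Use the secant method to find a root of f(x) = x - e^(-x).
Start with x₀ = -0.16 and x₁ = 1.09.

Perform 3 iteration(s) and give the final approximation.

f(x) = x - e^(-x)
x₀ = -0.16, x₁ = 1.09

Secant formula: x_{n+1} = x_n - f(x_n)(x_n - x_{n-1})/(f(x_n) - f(x_{n-1}))

Iteration 1:
  f(-0.160000) = -1.333511
  f(1.090000) = 0.753784
  x_2 = 1.090000 - 0.753784×(1.090000 - (-0.160000))/(0.753784 - (-1.333511))
       = 0.638588
Iteration 2:
  f(1.090000) = 0.753784
  f(0.638588) = 0.110551
  x_3 = 0.638588 - 0.110551×(0.638588 - 1.090000)/(0.110551 - 0.753784)
       = 0.561005
Iteration 3:
  f(0.638588) = 0.110551
  f(0.561005) = -0.009630
  x_4 = 0.561005 - (-0.009630)×(0.561005 - 0.638588)/(-0.009630 - 0.110551)
       = 0.567222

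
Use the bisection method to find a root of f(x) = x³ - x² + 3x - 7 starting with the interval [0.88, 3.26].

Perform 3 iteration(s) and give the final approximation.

f(x) = x³ - x² + 3x - 7
Initial interval: [0.88, 3.26]

Iteration 1:
  c_1 = (0.880000 + 3.260000)/2 = 2.070000
  f(c_1) = f(2.070000) = 3.794843
  f(a) × f(c) < 0, new interval: [0.880000, 2.070000]
Iteration 2:
  c_2 = (0.880000 + 2.070000)/2 = 1.475000
  f(c_2) = f(1.475000) = -1.541578
  f(a) × f(c) ≥ 0, new interval: [1.475000, 2.070000]
Iteration 3:
  c_3 = (1.475000 + 2.070000)/2 = 1.772500
  f(c_3) = f(1.772500) = 0.744507
  f(a) × f(c) < 0, new interval: [1.475000, 1.772500]

After 3 iteration(s), the approximation is c_3 = 1.772500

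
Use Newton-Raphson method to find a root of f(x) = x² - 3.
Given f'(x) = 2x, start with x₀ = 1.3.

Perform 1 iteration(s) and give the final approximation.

f(x) = x² - 3
f'(x) = 2x
x₀ = 1.3

Newton-Raphson formula: x_{n+1} = x_n - f(x_n)/f'(x_n)

Iteration 1:
  f(1.300000) = -1.310000
  f'(1.300000) = 2.600000
  x_1 = 1.300000 - (-1.310000)/2.600000 = 1.803846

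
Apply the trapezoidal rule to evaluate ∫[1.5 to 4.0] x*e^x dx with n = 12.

f(x) = x*e^x
a = 1.5, b = 4.0, n = 12
h = (b - a)/n = 0.208333

Trapezoidal rule: (h/2)[f(x₀) + 2f(x₁) + 2f(x₂) + ... + f(xₙ)]

x_0 = 1.5000, f(x_0) = 6.722534, coefficient = 1
x_1 = 1.7083, f(x_1) = 9.429580, coefficient = 2
x_2 = 1.9167, f(x_2) = 13.029998, coefficient = 2
x_3 = 2.1250, f(x_3) = 17.792407, coefficient = 2
x_4 = 2.3333, f(x_4) = 24.061937, coefficient = 2
x_5 = 2.5417, f(x_5) = 32.281254, coefficient = 2
x_6 = 2.7500, f(x_6) = 43.017238, coefficient = 2
x_7 = 2.9583, f(x_7) = 56.994763, coefficient = 2
x_8 = 3.1667, f(x_8) = 75.139484, coefficient = 2
x_9 = 3.3750, f(x_9) = 98.631958, coefficient = 2
x_10 = 3.5833, f(x_10) = 128.976059, coefficient = 2
x_11 = 3.7917, f(x_11) = 168.085427, coefficient = 2
x_12 = 4.0000, f(x_12) = 218.392600, coefficient = 1

I ≈ (0.208333/2) × 1559.995342 = 162.499515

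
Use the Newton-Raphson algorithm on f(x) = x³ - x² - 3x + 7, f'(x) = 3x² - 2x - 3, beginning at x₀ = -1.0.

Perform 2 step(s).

f(x) = x³ - x² - 3x + 7
f'(x) = 3x² - 2x - 3
x₀ = -1.0

Newton-Raphson formula: x_{n+1} = x_n - f(x_n)/f'(x_n)

Iteration 1:
  f(-1.000000) = 8.000000
  f'(-1.000000) = 2.000000
  x_1 = -1.000000 - 8.000000/2.000000 = -5.000000
Iteration 2:
  f(-5.000000) = -128.000000
  f'(-5.000000) = 82.000000
  x_2 = -5.000000 - (-128.000000)/82.000000 = -3.439024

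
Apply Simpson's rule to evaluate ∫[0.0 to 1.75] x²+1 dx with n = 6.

f(x) = x²+1
a = 0.0, b = 1.75, n = 6
h = (b - a)/n = 0.291667

Simpson's rule: (h/3)[f(x₀) + 4f(x₁) + 2f(x₂) + ... + f(xₙ)]

x_0 = 0.0000, f(x_0) = 1.000000, coefficient = 1
x_1 = 0.2917, f(x_1) = 1.085069, coefficient = 4
x_2 = 0.5833, f(x_2) = 1.340278, coefficient = 2
x_3 = 0.8750, f(x_3) = 1.765625, coefficient = 4
x_4 = 1.1667, f(x_4) = 2.361111, coefficient = 2
x_5 = 1.4583, f(x_5) = 3.126736, coefficient = 4
x_6 = 1.7500, f(x_6) = 4.062500, coefficient = 1

I ≈ (0.291667/3) × 36.375000 = 3.536458
Exact value: 3.536458
Error: 0.000000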